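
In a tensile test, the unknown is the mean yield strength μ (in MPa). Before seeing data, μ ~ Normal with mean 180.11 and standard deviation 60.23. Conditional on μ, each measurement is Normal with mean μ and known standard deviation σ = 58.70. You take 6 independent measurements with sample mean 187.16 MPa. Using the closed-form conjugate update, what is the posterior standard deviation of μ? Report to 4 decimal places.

22.2664

For Normal data with known variance σ², a Normal(μ₀, σ₀²) prior on μ is conjugate. Posterior precision = 1/σ₀² + n/σ²; posterior mean is the precision-weighted average of μ₀ and x̄.
σ₀² = 60.23² = 3627.6529, σ² = 58.70² = 3445.69; σ² + n·σ₀² = 3445.69 + 6·3627.6529 = 25211.6074.
Posterior precision = 1/σ₀² + n/σ² = 1/3627.6529 + 6/3445.69 = (σ² + n·σ₀²)/(σ₀²σ²) = 25211.6074/(3627.6529·3445.69); posterior variance σₙ² = σ₀²σ²/(σ² + n·σ₀²) = 3627.6529·3445.69/25211.6074 = 495.794144.
Posterior SD = √σₙ² = √(3627.6529·3445.69/25211.6074) = 22.2664.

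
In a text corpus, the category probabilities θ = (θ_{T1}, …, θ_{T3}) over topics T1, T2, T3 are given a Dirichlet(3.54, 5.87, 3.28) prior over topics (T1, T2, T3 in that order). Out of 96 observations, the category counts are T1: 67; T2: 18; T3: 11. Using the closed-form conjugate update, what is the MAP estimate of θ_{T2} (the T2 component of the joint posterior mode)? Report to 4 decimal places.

The Dirichlet prior is conjugate to the Multinomial likelihood: each posterior αⱼ = prior αⱼ + observed count nⱼ.
Posterior concentration: (70.54, 23.87, 14.28), total = 108.69.
Joint mode component: (α_{T2}−1)/(Σα−K) = 22.87/105.69 = 0.2164.

0.2164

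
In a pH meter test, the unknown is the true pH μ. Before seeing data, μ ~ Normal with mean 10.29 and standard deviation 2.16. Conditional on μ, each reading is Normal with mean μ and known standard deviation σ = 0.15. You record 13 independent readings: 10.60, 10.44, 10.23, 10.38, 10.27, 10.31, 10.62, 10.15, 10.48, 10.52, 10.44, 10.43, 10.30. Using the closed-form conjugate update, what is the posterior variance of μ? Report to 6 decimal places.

0.001730

For Normal data with known variance σ², a Normal(μ₀, σ₀²) prior on μ is conjugate. Posterior precision = 1/σ₀² + n/σ²; posterior mean is the precision-weighted average of μ₀ and x̄.
σ₀² = 2.16² = 4.6656, σ² = 0.15² = 0.0225; σ² + n·σ₀² = 0.0225 + 13·4.6656 = 60.6753.
Posterior precision = 1/σ₀² + n/σ² = 1/4.6656 + 13/0.0225 = (σ² + n·σ₀²)/(σ₀²σ²) = 60.6753/(4.6656·0.0225); posterior variance σₙ² = σ₀²σ²/(σ² + n·σ₀²) = 4.6656·0.0225/60.6753 = 0.001730.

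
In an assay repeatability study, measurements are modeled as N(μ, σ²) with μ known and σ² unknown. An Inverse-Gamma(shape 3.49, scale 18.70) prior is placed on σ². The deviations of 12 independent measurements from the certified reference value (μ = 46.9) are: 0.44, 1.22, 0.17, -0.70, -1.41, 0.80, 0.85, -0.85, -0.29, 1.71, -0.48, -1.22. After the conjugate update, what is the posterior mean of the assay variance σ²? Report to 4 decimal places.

With known mean μ and an Inverse-Gamma(α, β) prior on σ², the Normal likelihood is conjugate: posterior is Inv-Gamma(α + n/2, β + Σ(xᵢ−μ)²/2).
Σ(xᵢ−μ)² = (0.44)² + (1.22)² + (0.17)² + (-0.70)² + (-1.41)² + (0.80)² + (0.85)² + (-0.85)² + (-0.29)² + (1.71)² + (-0.48)² + (-1.22)² = 11.0010.
Posterior: Inv-Gamma(3.49 + 12/2, 18.70 + 11.0010/2) = Inv-Gamma(9.49, 24.20050).
E[σ²|data] = β/(α−1) = 24.20050/8.49 = 2.8505.

2.8505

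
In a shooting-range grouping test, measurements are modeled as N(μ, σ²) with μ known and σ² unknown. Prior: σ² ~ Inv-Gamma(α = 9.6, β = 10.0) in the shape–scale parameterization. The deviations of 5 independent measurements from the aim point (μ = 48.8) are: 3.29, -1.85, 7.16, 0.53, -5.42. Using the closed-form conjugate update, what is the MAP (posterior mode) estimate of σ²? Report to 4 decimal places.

4.3958

With known mean μ and an Inverse-Gamma(α, β) prior on σ², the Normal likelihood is conjugate: posterior is Inv-Gamma(α + n/2, β + Σ(xᵢ−μ)²/2).
Σ(xᵢ−μ)² = (3.29)² + (-1.85)² + (7.16)² + (0.53)² + (-5.42)² = 95.1695.
Posterior: Inv-Gamma(9.6 + 5/2, 10.0 + 95.1695/2) = Inv-Gamma(12.10, 57.58475).
Mode = β/(α+1) = 57.58475/13.10 = 4.3958.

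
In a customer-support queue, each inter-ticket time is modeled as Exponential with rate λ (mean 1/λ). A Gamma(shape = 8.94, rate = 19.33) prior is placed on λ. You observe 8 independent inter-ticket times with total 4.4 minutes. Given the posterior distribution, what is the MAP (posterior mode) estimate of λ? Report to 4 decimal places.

With a Gamma(shape α, rate β) prior on the exponential rate λ, the posterior after n observations with total T = Σxᵢ is Gamma(α+n, β+T).
Posterior: Gamma(8.94+8, 19.33+4.4) = Gamma(16.94, 23.73).
Mode = (α−1)/β = 0.6717.

0.6717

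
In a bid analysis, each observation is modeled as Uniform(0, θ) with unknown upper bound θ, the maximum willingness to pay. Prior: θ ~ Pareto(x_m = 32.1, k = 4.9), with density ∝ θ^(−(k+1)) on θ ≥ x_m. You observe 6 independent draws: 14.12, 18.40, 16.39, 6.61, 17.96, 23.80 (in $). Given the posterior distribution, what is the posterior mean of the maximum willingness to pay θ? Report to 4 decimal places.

A Pareto(scale x_m, shape k) prior on the upper bound θ of Uniform(0, θ) is conjugate: posterior is Pareto(max(x_m, max xᵢ), k + n).
Sample maximum = 23.80; prior scale x_m = 32.1 → posterior scale = max = 32.10.
Posterior shape = 4.9 + 6 = 10.9.
E[θ|data] = k·x_m/(k−1) = 10.9·32.10/9.9 = 35.3424.

35.3424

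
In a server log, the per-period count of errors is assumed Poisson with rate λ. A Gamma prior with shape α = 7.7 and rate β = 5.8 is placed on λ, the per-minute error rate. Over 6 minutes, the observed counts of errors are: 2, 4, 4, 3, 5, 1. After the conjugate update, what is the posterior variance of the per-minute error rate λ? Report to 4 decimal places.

With a Gamma(shape α, rate β) prior, the Poisson likelihood is conjugate: the posterior is Gamma(α + ΣXᵢ, β + n).
Sum of counts S = 19 over n = 6 minutes.
Posterior: Gamma(α+S, β+n) = Gamma(7.7+19, 5.8+6) = Gamma(26.7, 11.8).
Var = α/β² = 26.7/11.8² = 0.1918.

0.1918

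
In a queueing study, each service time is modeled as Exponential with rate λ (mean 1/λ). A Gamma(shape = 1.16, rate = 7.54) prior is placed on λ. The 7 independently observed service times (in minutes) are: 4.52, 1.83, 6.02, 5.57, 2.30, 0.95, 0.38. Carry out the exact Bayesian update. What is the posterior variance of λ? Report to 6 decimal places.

0.009630

With a Gamma(shape α, rate β) prior on the exponential rate λ, the posterior after n observations with total T = Σxᵢ is Gamma(α+n, β+T).
Sum of observations T = 21.57 minutes; n = 7.
Posterior: Gamma(1.16+7, 7.54+21.57) = Gamma(8.16, 29.11).
Var = α/β² = 0.009630.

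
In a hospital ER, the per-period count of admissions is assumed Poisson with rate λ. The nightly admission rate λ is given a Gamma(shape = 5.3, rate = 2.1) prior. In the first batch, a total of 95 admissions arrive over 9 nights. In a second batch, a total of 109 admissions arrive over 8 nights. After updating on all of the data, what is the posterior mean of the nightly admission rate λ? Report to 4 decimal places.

10.9581

With a Gamma(shape α, rate β) prior, the Poisson likelihood is conjugate: the posterior is Gamma(α + ΣXᵢ, β + n).
After batch 1: Gamma(α+S, β+n) = Gamma(5.3+95, 2.1+9) = Gamma(100.3, 11.1).
After batch 2: Gamma(α+S, β+n) = Gamma(100.3+109, 11.1+8) = Gamma(209.3, 19.1).
Posterior mean = α/β = 209.3/19.1 = 10.9581.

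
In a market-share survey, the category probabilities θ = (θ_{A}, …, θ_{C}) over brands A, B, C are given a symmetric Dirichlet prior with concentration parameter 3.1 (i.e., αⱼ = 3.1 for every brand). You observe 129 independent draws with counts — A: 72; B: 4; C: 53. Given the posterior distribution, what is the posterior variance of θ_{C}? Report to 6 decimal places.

The Dirichlet prior is conjugate to the Multinomial likelihood: each posterior αⱼ = prior αⱼ + observed count nⱼ.
Posterior concentration: (75.1, 7.1, 56.1), total = 138.3.
Var[θ_j] = α_j(Σα−α_j)/((Σα)²(Σα+1)) = 56.1·82.2/(138.3²·139.3) = 0.001731.

0.001731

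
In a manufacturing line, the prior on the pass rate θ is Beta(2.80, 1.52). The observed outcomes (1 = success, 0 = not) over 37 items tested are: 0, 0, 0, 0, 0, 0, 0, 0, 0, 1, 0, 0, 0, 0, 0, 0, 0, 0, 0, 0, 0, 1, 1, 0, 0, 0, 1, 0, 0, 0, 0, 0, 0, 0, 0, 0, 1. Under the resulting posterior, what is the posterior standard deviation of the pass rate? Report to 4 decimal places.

0.0602

The Beta prior is conjugate to a Binomial/Bernoulli likelihood; the update adds successes to α and failures to β.
Posterior: Beta(α+k, β+n−k) = Beta(2.80+5, 1.52+32) = Beta(7.80, 33.52).
Var = αβ/((α+β)²(α+β+1)) = 7.80·33.52/(41.32²·42.32) = 0.00361853; SD = √0.00361853 = 0.0602.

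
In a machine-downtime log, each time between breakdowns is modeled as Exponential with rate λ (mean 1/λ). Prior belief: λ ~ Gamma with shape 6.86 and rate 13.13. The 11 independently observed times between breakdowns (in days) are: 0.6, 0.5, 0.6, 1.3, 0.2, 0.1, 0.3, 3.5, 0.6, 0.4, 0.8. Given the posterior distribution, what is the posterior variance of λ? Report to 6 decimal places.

With a Gamma(shape α, rate β) prior on the exponential rate λ, the posterior after n observations with total T = Σxᵢ is Gamma(α+n, β+T).
Sum of observations T = 8.9 days; n = 11.
Posterior: Gamma(6.86+11, 13.13+8.9) = Gamma(17.86, 22.03).
Var = α/β² = 0.036800.

0.036800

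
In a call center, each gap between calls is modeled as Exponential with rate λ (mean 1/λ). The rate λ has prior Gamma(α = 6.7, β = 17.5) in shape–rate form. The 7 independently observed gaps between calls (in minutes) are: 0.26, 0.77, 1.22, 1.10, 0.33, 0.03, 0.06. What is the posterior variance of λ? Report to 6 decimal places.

With a Gamma(shape α, rate β) prior on the exponential rate λ, the posterior after n observations with total T = Σxᵢ is Gamma(α+n, β+T).
Sum of observations T = 3.77 minutes; n = 7.
Posterior: Gamma(6.7+7, 17.5+3.77) = Gamma(13.7, 21.27).
Var = α/β² = 0.030282.

0.030282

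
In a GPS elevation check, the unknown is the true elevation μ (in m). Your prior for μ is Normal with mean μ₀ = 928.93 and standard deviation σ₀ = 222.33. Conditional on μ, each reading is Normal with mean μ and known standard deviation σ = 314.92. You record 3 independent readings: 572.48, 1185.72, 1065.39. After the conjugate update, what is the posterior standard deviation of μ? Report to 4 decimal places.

140.7473

For Normal data with known variance σ², a Normal(μ₀, σ₀²) prior on μ is conjugate. Posterior precision = 1/σ₀² + n/σ²; posterior mean is the precision-weighted average of μ₀ and x̄.
σ₀² = 222.33² = 49430.6289, σ² = 314.92² = 99174.6064; σ² + n·σ₀² = 99174.6064 + 3·49430.6289 = 247466.4931.
Posterior precision = 1/σ₀² + n/σ² = 1/49430.6289 + 3/99174.6064 = (σ² + n·σ₀²)/(σ₀²σ²) = 247466.4931/(49430.6289·99174.6064); posterior variance σₙ² = σ₀²σ²/(σ² + n·σ₀²) = 49430.6289·99174.6064/247466.4931 = 19809.805780.
Posterior SD = √σₙ² = √(49430.6289·99174.6064/247466.4931) = 140.7473.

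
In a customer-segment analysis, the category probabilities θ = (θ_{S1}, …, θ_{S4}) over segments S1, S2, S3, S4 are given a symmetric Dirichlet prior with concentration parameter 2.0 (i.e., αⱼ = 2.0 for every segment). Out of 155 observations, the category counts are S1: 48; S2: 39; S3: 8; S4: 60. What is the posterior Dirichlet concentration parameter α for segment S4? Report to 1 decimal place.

62.0

The Dirichlet prior is conjugate to the Multinomial likelihood: each posterior αⱼ = prior αⱼ + observed count nⱼ.
Posterior concentration: (50.0, 41.0, 10.0, 62.0), total = 163.0.
α_{S4} = 2.0 + 60 = 62.0.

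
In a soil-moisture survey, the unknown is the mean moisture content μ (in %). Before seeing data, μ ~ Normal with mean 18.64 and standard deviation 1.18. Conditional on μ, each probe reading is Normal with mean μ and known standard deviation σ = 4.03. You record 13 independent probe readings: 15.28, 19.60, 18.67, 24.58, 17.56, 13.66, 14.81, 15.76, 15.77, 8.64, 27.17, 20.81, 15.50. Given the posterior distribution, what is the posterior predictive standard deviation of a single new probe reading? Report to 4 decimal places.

4.1109

For Normal data with known variance σ², a Normal(μ₀, σ₀²) prior on μ is conjugate. Posterior precision = 1/σ₀² + n/σ²; posterior mean is the precision-weighted average of μ₀ and x̄.
σ₀² = 1.18² = 1.3924, σ² = 4.03² = 16.2409; σ² + n·σ₀² = 16.2409 + 13·1.3924 = 34.3421.
Posterior precision = 1/σ₀² + n/σ² = 1/1.3924 + 13/16.2409 = (σ² + n·σ₀²)/(σ₀²σ²) = 34.3421/(1.3924·16.2409); posterior variance σₙ² = σ₀²σ²/(σ² + n·σ₀²) = 1.3924·16.2409/34.3421 = 0.658487.
Predictive variance for one new observation = σₙ² + σ² = 1.3924·16.2409/34.3421 + 16.2409 = σ²·(σ₀² + 34.3421)/34.3421 = 16.2409·35.7345/34.3421 = 16.899387; SD = √(16.2409·35.7345/34.3421) = 4.1109.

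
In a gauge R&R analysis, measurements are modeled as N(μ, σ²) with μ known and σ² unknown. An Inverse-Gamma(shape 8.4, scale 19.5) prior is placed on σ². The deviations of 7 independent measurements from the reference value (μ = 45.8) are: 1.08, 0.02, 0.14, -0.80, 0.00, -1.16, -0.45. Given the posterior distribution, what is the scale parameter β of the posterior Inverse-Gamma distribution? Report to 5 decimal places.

21.18725

With known mean μ and an Inverse-Gamma(α, β) prior on σ², the Normal likelihood is conjugate: posterior is Inv-Gamma(α + n/2, β + Σ(xᵢ−μ)²/2).
Σ(xᵢ−μ)² = (1.08)² + (0.02)² + (0.14)² + (-0.80)² + (0.00)² + (-1.16)² + (-0.45)² = 3.3745.
Posterior: Inv-Gamma(8.4 + 7/2, 19.5 + 3.3745/2) = Inv-Gamma(11.90, 21.18725).
Posterior β = 21.18725.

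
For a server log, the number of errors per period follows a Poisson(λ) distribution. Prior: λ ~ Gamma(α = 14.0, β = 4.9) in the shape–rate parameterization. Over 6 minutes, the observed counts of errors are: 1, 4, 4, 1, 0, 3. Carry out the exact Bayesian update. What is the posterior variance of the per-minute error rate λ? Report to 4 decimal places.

0.2273

With a Gamma(shape α, rate β) prior, the Poisson likelihood is conjugate: the posterior is Gamma(α + ΣXᵢ, β + n).
Sum of counts S = 13 over n = 6 minutes.
Posterior: Gamma(α+S, β+n) = Gamma(14.0+13, 4.9+6) = Gamma(27.0, 10.9).
Var = α/β² = 27.0/10.9² = 0.2273.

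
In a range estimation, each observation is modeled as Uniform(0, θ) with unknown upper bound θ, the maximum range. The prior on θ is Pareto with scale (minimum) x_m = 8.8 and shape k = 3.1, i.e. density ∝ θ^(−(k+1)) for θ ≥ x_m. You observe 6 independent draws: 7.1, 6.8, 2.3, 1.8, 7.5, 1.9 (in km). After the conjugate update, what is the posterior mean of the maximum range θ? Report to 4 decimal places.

9.8864

A Pareto(scale x_m, shape k) prior on the upper bound θ of Uniform(0, θ) is conjugate: posterior is Pareto(max(x_m, max xᵢ), k + n).
Sample maximum = 7.5; prior scale x_m = 8.8 → posterior scale = max = 8.8.
Posterior shape = 3.1 + 6 = 9.1.
E[θ|data] = k·x_m/(k−1) = 9.1·8.8/8.1 = 9.8864.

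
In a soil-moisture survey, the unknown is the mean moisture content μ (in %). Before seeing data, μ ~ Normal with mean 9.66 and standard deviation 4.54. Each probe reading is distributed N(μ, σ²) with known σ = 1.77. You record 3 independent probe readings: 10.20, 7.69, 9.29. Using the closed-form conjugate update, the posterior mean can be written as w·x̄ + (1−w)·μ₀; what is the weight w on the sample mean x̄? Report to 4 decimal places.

0.9518

For Normal data with known variance σ², a Normal(μ₀, σ₀²) prior on μ is conjugate. Posterior precision = 1/σ₀² + n/σ²; posterior mean is the precision-weighted average of μ₀ and x̄.
σ₀² = 4.54² = 20.6116, σ² = 1.77² = 3.1329. Prior precision 1/σ₀² = 1/20.6116; data precision n/σ² = 3/3.1329.
w = (n/σ²)/(1/σ₀² + n/σ²) = n·σ₀²/(σ² + n·σ₀²) = 3·20.6116/(3.1329 + 3·20.6116) = 61.8348/64.9677 = 0.9518.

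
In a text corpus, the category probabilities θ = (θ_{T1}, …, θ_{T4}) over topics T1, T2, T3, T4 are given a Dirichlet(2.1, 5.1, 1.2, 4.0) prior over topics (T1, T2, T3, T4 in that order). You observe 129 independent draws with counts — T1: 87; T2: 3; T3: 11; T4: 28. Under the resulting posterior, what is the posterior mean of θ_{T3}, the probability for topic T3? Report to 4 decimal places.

The Dirichlet prior is conjugate to the Multinomial likelihood: each posterior αⱼ = prior αⱼ + observed count nⱼ.
Posterior concentration: (89.1, 8.1, 12.2, 32.0), total = 141.4.
E[θ_{T3}|data] = α_{T3}/Σα = 12.2/141.4 = 0.0863.

0.0863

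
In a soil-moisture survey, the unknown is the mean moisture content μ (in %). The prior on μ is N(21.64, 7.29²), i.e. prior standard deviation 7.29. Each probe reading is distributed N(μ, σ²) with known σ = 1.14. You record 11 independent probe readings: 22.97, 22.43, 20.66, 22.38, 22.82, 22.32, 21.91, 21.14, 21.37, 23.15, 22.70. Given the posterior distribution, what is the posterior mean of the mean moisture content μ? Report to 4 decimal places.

For Normal data with known variance σ², a Normal(μ₀, σ₀²) prior on μ is conjugate. Posterior precision = 1/σ₀² + n/σ²; posterior mean is the precision-weighted average of μ₀ and x̄.
Σxᵢ = 22.97 + 22.43 + 20.66 + 22.38 + 22.82 + 22.32 + 21.91 + 21.14 + 21.37 + 23.15 + 22.70 = 243.85, so n·x̄ = 243.85.
σ₀² = 7.29² = 53.1441, σ² = 1.14² = 1.2996; σ² + n·σ₀² = 1.2996 + 11·53.1441 = 585.8847.
Posterior mean = (μ₀/σ₀² + n·x̄/σ²)/(1/σ₀² + n/σ²) = (σ²·μ₀ + σ₀²·n·x̄)/(σ² + n·σ₀²) = (1.2996·21.64 + 53.1441·243.85)/585.8847 = 12987.312129/585.8847 = 22.1670.

22.1670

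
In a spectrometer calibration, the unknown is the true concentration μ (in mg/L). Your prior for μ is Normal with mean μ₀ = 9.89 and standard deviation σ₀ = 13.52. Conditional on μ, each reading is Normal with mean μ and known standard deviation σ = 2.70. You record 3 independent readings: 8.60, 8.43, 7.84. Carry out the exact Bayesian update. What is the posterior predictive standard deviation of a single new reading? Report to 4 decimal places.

3.1126

For Normal data with known variance σ², a Normal(μ₀, σ₀²) prior on μ is conjugate. Posterior precision = 1/σ₀² + n/σ²; posterior mean is the precision-weighted average of μ₀ and x̄.
σ₀² = 13.52² = 182.7904, σ² = 2.70² = 7.29; σ² + n·σ₀² = 7.29 + 3·182.7904 = 555.6612.
Posterior precision = 1/σ₀² + n/σ² = 1/182.7904 + 3/7.29 = (σ² + n·σ₀²)/(σ₀²σ²) = 555.6612/(182.7904·7.29); posterior variance σₙ² = σ₀²σ²/(σ² + n·σ₀²) = 182.7904·7.29/555.6612 = 2.398120.
Predictive variance for one new observation = σₙ² + σ² = 182.7904·7.29/555.6612 + 7.29 = σ²·(σ₀² + 555.6612)/555.6612 = 7.29·738.4516/555.6612 = 9.688120; SD = √(7.29·738.4516/555.6612) = 3.1126.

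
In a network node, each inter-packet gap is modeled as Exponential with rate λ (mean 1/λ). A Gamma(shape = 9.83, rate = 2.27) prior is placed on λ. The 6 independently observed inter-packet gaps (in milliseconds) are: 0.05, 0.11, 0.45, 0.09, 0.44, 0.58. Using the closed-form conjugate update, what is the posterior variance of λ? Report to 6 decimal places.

With a Gamma(shape α, rate β) prior on the exponential rate λ, the posterior after n observations with total T = Σxᵢ is Gamma(α+n, β+T).
Sum of observations T = 1.72 milliseconds; n = 6.
Posterior: Gamma(9.83+6, 2.27+1.72) = Gamma(15.83, 3.99).
Var = α/β² = 0.994340.

0.994340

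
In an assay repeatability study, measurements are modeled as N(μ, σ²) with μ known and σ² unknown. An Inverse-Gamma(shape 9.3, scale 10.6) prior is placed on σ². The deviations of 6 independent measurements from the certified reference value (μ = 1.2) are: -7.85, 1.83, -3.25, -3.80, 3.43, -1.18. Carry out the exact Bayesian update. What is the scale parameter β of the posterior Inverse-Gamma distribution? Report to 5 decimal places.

62.16560

With known mean μ and an Inverse-Gamma(α, β) prior on σ², the Normal likelihood is conjugate: posterior is Inv-Gamma(α + n/2, β + Σ(xᵢ−μ)²/2).
Σ(xᵢ−μ)² = (-7.85)² + (1.83)² + (-3.25)² + (-3.80)² + (3.43)² + (-1.18)² = 103.1312.
Posterior: Inv-Gamma(9.3 + 6/2, 10.6 + 103.1312/2) = Inv-Gamma(12.30, 62.16560).
Posterior β = 62.16560.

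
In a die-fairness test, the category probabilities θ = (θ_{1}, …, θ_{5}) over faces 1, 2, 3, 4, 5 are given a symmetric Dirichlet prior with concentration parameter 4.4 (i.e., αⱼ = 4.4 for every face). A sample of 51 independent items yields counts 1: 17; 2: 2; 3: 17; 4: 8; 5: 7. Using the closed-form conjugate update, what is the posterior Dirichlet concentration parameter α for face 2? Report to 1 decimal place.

6.4

The Dirichlet prior is conjugate to the Multinomial likelihood: each posterior αⱼ = prior αⱼ + observed count nⱼ.
Posterior concentration: (21.4, 6.4, 21.4, 12.4, 11.4), total = 73.0.
α_{2} = 4.4 + 2 = 6.4.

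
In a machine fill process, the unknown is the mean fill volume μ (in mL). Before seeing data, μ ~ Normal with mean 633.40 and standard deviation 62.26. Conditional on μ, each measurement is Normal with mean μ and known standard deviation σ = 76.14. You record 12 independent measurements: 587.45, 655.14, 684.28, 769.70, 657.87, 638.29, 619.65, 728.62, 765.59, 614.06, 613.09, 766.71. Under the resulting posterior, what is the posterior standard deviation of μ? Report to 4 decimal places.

For Normal data with known variance σ², a Normal(μ₀, σ₀²) prior on μ is conjugate. Posterior precision = 1/σ₀² + n/σ²; posterior mean is the precision-weighted average of μ₀ and x̄.
σ₀² = 62.26² = 3876.3076, σ² = 76.14² = 5797.2996; σ² + n·σ₀² = 5797.2996 + 12·3876.3076 = 52312.9908.
Posterior precision = 1/σ₀² + n/σ² = 1/3876.3076 + 12/5797.2996 = (σ² + n·σ₀²)/(σ₀²σ²) = 52312.9908/(3876.3076·5797.2996); posterior variance σₙ² = σ₀²σ²/(σ² + n·σ₀²) = 3876.3076·5797.2996/52312.9908 = 429.570479.
Posterior SD = √σₙ² = √(3876.3076·5797.2996/52312.9908) = 20.7261.

20.7261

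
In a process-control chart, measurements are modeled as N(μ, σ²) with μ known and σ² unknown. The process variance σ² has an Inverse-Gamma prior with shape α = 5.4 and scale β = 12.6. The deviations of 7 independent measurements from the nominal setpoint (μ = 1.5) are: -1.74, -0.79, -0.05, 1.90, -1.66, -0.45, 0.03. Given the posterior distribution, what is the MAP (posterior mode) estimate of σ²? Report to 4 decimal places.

With known mean μ and an Inverse-Gamma(α, β) prior on σ², the Normal likelihood is conjugate: posterior is Inv-Gamma(α + n/2, β + Σ(xᵢ−μ)²/2).
Σ(xᵢ−μ)² = (-1.74)² + (-0.79)² + (-0.05)² + (1.90)² + (-1.66)² + (-0.45)² + (0.03)² = 10.2232.
Posterior: Inv-Gamma(5.4 + 7/2, 12.6 + 10.2232/2) = Inv-Gamma(8.90, 17.71160).
Mode = β/(α+1) = 17.71160/9.90 = 1.7891.

1.7891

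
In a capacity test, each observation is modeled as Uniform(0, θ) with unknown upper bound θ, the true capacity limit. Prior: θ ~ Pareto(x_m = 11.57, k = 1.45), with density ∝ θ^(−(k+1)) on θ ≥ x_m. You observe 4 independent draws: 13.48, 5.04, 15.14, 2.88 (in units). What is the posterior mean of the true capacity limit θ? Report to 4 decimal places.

A Pareto(scale x_m, shape k) prior on the upper bound θ of Uniform(0, θ) is conjugate: posterior is Pareto(max(x_m, max xᵢ), k + n).
Sample maximum = 15.14; prior scale x_m = 11.57 → posterior scale = max = 15.14.
Posterior shape = 1.45 + 4 = 5.45.
E[θ|data] = k·x_m/(k−1) = 5.45·15.14/4.45 = 18.5422.

18.5422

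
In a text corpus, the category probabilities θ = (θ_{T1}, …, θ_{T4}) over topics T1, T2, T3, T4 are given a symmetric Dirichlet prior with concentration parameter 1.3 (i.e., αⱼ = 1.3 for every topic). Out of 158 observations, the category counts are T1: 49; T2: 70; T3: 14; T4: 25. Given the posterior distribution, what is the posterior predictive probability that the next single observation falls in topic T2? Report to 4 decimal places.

0.4369

The Dirichlet prior is conjugate to the Multinomial likelihood: each posterior αⱼ = prior αⱼ + observed count nⱼ.
Posterior concentration: (50.3, 71.3, 15.3, 26.3), total = 163.2.
P(next = T2 | data) = α_{T2}/Σα = 0.4369.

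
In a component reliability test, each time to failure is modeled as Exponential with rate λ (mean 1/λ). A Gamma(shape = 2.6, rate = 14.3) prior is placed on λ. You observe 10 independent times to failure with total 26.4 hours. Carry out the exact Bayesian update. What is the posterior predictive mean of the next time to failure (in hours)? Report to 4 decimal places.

3.5086

With a Gamma(shape α, rate β) prior on the exponential rate λ, the posterior after n observations with total T = Σxᵢ is Gamma(α+n, β+T).
Posterior: Gamma(2.6+10, 14.3+26.4) = Gamma(12.6, 40.7).
The predictive distribution for the next observation is Lomax; its mean is β/(α−1) = 40.7/11.6 = 3.5086.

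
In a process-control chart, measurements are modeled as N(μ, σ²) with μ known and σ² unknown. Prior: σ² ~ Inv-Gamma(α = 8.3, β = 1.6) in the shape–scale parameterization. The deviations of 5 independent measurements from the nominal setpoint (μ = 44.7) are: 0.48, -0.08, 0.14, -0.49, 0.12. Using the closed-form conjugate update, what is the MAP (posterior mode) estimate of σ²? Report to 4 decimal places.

With known mean μ and an Inverse-Gamma(α, β) prior on σ², the Normal likelihood is conjugate: posterior is Inv-Gamma(α + n/2, β + Σ(xᵢ−μ)²/2).
Σ(xᵢ−μ)² = (0.48)² + (-0.08)² + (0.14)² + (-0.49)² + (0.12)² = 0.5109.
Posterior: Inv-Gamma(8.3 + 5/2, 1.6 + 0.5109/2) = Inv-Gamma(10.80, 1.85545).
Mode = β/(α+1) = 1.85545/11.80 = 0.1572.

0.1572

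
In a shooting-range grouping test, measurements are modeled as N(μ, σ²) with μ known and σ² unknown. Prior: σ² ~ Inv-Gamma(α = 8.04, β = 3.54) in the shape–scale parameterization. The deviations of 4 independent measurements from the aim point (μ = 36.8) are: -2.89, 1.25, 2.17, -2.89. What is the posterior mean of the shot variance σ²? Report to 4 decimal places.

1.6624

With known mean μ and an Inverse-Gamma(α, β) prior on σ², the Normal likelihood is conjugate: posterior is Inv-Gamma(α + n/2, β + Σ(xᵢ−μ)²/2).
Σ(xᵢ−μ)² = (-2.89)² + (1.25)² + (2.17)² + (-2.89)² = 22.9756.
Posterior: Inv-Gamma(8.04 + 4/2, 3.54 + 22.9756/2) = Inv-Gamma(10.04, 15.02780).
E[σ²|data] = β/(α−1) = 15.02780/9.04 = 1.6624.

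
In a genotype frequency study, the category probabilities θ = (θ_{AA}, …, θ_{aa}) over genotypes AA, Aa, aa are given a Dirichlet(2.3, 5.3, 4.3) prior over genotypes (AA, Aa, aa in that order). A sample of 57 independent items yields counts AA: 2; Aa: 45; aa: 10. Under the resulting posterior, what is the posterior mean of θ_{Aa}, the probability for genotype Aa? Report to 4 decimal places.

0.7300

The Dirichlet prior is conjugate to the Multinomial likelihood: each posterior αⱼ = prior αⱼ + observed count nⱼ.
Posterior concentration: (4.3, 50.3, 14.3), total = 68.9.
E[θ_{Aa}|data] = α_{Aa}/Σα = 50.3/68.9 = 0.7300.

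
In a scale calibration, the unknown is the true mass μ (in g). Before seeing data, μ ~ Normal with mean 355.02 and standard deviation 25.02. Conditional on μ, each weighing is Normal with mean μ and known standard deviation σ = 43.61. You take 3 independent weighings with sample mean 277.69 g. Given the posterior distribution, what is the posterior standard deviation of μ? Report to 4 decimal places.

17.7475

For Normal data with known variance σ², a Normal(μ₀, σ₀²) prior on μ is conjugate. Posterior precision = 1/σ₀² + n/σ²; posterior mean is the precision-weighted average of μ₀ and x̄.
σ₀² = 25.02² = 626.0004, σ² = 43.61² = 1901.8321; σ² + n·σ₀² = 1901.8321 + 3·626.0004 = 3779.8333.
Posterior precision = 1/σ₀² + n/σ² = 1/626.0004 + 3/1901.8321 = (σ² + n·σ₀²)/(σ₀²σ²) = 3779.8333/(626.0004·1901.8321); posterior variance σₙ² = σ₀²σ²/(σ² + n·σ₀²) = 626.0004·1901.8321/3779.8333 = 314.973588.
Posterior SD = √σₙ² = √(626.0004·1901.8321/3779.8333) = 17.7475.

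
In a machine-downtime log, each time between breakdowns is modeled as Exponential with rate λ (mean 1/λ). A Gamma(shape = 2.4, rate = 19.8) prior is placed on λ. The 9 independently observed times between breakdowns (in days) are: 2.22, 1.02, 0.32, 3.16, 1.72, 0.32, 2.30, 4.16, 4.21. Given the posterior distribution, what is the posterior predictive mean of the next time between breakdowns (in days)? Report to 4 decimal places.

3.7721

With a Gamma(shape α, rate β) prior on the exponential rate λ, the posterior after n observations with total T = Σxᵢ is Gamma(α+n, β+T).
Sum of observations T = 19.43 days; n = 9.
Posterior: Gamma(2.4+9, 19.8+19.43) = Gamma(11.4, 39.23).
The predictive distribution for the next observation is Lomax; its mean is β/(α−1) = 39.23/10.4 = 3.7721.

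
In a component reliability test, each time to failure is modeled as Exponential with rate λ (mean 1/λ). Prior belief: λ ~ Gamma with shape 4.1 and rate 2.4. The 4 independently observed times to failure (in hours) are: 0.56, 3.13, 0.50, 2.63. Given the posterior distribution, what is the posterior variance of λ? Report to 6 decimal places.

0.095285

With a Gamma(shape α, rate β) prior on the exponential rate λ, the posterior after n observations with total T = Σxᵢ is Gamma(α+n, β+T).
Sum of observations T = 6.82 hours; n = 4.
Posterior: Gamma(4.1+4, 2.4+6.82) = Gamma(8.1, 9.22).
Var = α/β² = 0.095285.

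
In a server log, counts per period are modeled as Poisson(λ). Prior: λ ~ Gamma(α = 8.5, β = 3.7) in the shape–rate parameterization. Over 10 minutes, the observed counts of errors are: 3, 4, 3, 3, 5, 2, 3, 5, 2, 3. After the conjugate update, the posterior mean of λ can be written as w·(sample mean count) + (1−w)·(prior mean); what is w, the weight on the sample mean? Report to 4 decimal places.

With a Gamma(shape α, rate β) prior, the Poisson likelihood is conjugate: the posterior is Gamma(α + ΣXᵢ, β + n).
Posterior mean = (α₀+S)/(β₀+n) = [n/(β₀+n)]·(S/n) + [β₀/(β₀+n)]·(α₀/β₀), so only n and β₀ enter the weight.
Weight on data w = n/(β₀+n) = 10/(3.7+10) = 10/13.7 = 0.7299.

0.7299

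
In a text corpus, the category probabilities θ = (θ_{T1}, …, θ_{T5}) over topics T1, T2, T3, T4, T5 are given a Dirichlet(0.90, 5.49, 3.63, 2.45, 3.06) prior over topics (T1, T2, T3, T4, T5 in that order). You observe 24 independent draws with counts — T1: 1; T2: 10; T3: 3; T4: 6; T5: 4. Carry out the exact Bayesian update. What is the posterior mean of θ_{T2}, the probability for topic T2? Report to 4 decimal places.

The Dirichlet prior is conjugate to the Multinomial likelihood: each posterior αⱼ = prior αⱼ + observed count nⱼ.
Posterior concentration: (1.90, 15.49, 6.63, 8.45, 7.06), total = 39.53.
E[θ_{T2}|data] = α_{T2}/Σα = 15.49/39.53 = 0.3919.

0.3919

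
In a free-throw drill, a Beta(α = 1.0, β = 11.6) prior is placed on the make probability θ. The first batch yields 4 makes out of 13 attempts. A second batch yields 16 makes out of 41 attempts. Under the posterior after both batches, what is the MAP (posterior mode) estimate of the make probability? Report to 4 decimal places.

The Beta prior is conjugate to a Binomial/Bernoulli likelihood; the update adds successes to α and failures to β.
After batch 1: Beta(1.0+4, 11.6+9) = Beta(5.0, 20.6).
After batch 2: Beta(5.0+16, 20.6+25) = Beta(21.0, 45.6).
Mode of Beta(a,b) for a,b>1 is (a−1)/(a+b−2) = 20.0/64.6 = 0.3096.

0.3096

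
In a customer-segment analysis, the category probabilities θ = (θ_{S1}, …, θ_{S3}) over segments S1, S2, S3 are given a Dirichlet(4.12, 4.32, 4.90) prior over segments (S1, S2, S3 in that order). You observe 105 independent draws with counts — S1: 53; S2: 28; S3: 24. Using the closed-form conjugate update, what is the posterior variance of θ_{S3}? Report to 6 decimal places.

The Dirichlet prior is conjugate to the Multinomial likelihood: each posterior αⱼ = prior αⱼ + observed count nⱼ.
Posterior concentration: (57.12, 32.32, 28.90), total = 118.34.
Var[θ_j] = α_j(Σα−α_j)/((Σα)²(Σα+1)) = 28.90·89.44/(118.34²·119.34) = 0.001547.

0.001547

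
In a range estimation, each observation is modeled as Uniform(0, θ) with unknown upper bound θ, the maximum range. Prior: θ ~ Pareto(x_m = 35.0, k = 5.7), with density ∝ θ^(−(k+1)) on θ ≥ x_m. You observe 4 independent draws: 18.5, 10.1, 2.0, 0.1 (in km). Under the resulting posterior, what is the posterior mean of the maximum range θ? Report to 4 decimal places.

39.0230

A Pareto(scale x_m, shape k) prior on the upper bound θ of Uniform(0, θ) is conjugate: posterior is Pareto(max(x_m, max xᵢ), k + n).
Sample maximum = 18.5; prior scale x_m = 35.0 → posterior scale = max = 35.0.
Posterior shape = 5.7 + 4 = 9.7.
E[θ|data] = k·x_m/(k−1) = 9.7·35.0/8.7 = 39.0230.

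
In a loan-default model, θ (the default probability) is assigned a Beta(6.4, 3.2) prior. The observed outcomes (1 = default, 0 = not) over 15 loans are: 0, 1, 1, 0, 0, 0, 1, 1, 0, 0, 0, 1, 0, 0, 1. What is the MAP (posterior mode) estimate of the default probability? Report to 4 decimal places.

The Beta prior is conjugate to a Binomial/Bernoulli likelihood; the update adds successes to α and failures to β.
Posterior: Beta(α+k, β+n−k) = Beta(6.4+6, 3.2+9) = Beta(12.4, 12.2).
Mode of Beta(a,b) for a,b>1 is (a−1)/(a+b−2) = 11.4/22.6 = 0.5044.

0.5044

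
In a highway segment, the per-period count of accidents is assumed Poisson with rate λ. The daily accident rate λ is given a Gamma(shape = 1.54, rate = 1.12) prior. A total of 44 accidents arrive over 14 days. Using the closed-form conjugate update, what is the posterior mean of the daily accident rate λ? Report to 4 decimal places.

With a Gamma(shape α, rate β) prior, the Poisson likelihood is conjugate: the posterior is Gamma(α + ΣXᵢ, β + n).
Posterior: Gamma(α+S, β+n) = Gamma(1.54+44, 1.12+14) = Gamma(45.54, 15.12).
Posterior mean = α/β = 45.54/15.12 = 3.0119.

3.0119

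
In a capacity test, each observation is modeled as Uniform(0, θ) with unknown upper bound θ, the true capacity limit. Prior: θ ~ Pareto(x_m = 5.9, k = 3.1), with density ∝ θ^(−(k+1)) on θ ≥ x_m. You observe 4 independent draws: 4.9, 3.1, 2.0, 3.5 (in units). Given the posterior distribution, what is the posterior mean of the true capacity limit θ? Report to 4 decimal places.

6.8672

A Pareto(scale x_m, shape k) prior on the upper bound θ of Uniform(0, θ) is conjugate: posterior is Pareto(max(x_m, max xᵢ), k + n).
Sample maximum = 4.9; prior scale x_m = 5.9 → posterior scale = max = 5.9.
Posterior shape = 3.1 + 4 = 7.1.
E[θ|data] = k·x_m/(k−1) = 7.1·5.9/6.1 = 6.8672.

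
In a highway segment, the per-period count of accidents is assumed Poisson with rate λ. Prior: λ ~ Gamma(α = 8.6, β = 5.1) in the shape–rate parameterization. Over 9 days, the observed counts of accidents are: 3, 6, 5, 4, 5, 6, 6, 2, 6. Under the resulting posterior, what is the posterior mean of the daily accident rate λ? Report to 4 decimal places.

3.6596

With a Gamma(shape α, rate β) prior, the Poisson likelihood is conjugate: the posterior is Gamma(α + ΣXᵢ, β + n).
Sum of counts S = 43 over n = 9 days.
Posterior: Gamma(α+S, β+n) = Gamma(8.6+43, 5.1+9) = Gamma(51.6, 14.1).
Posterior mean = α/β = 51.6/14.1 = 3.6596.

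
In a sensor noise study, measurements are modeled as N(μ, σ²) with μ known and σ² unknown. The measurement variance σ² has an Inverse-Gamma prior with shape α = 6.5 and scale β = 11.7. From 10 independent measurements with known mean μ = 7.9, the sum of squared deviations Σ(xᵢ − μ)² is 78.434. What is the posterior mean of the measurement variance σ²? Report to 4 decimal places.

With known mean μ and an Inverse-Gamma(α, β) prior on σ², the Normal likelihood is conjugate: posterior is Inv-Gamma(α + n/2, β + Σ(xᵢ−μ)²/2).
Posterior: Inv-Gamma(6.5 + 10/2, 11.7 + 78.434/2) = Inv-Gamma(11.50, 50.9170).
E[σ²|data] = β/(α−1) = 50.9170/10.50 = 4.8492.

4.8492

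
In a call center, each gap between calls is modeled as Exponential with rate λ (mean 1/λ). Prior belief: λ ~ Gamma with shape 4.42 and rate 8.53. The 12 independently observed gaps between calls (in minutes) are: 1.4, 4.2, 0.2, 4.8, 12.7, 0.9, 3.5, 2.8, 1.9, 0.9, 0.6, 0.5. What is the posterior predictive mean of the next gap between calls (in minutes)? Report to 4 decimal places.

2.7840

With a Gamma(shape α, rate β) prior on the exponential rate λ, the posterior after n observations with total T = Σxᵢ is Gamma(α+n, β+T).
Sum of observations T = 34.4 minutes; n = 12.
Posterior: Gamma(4.42+12, 8.53+34.4) = Gamma(16.42, 42.93).
The predictive distribution for the next observation is Lomax; its mean is β/(α−1) = 42.93/15.42 = 2.7840.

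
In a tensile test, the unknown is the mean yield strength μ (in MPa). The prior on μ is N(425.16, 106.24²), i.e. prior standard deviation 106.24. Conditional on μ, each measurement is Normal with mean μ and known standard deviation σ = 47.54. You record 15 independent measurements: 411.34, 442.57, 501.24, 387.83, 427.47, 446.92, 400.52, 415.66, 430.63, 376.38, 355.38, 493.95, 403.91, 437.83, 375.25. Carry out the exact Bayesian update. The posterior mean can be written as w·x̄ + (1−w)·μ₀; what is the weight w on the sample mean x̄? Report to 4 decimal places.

0.9868

For Normal data with known variance σ², a Normal(μ₀, σ₀²) prior on μ is conjugate. Posterior precision = 1/σ₀² + n/σ²; posterior mean is the precision-weighted average of μ₀ and x̄.
σ₀² = 106.24² = 11286.9376, σ² = 47.54² = 2260.0516. Prior precision 1/σ₀² = 1/11286.9376; data precision n/σ² = 15/2260.0516.
w = (n/σ²)/(1/σ₀² + n/σ²) = n·σ₀²/(σ² + n·σ₀²) = 15·11286.9376/(2260.0516 + 15·11286.9376) = 169304.064/171564.1156 = 0.9868.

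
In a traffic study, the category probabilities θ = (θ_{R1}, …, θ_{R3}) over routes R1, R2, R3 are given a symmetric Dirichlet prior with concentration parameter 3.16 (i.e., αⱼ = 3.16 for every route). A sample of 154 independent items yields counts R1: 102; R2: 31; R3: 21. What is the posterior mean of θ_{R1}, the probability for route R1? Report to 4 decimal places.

0.6433

The Dirichlet prior is conjugate to the Multinomial likelihood: each posterior αⱼ = prior αⱼ + observed count nⱼ.
Posterior concentration: (105.16, 34.16, 24.16), total = 163.48.
E[θ_{R1}|data] = α_{R1}/Σα = 105.16/163.48 = 0.6433.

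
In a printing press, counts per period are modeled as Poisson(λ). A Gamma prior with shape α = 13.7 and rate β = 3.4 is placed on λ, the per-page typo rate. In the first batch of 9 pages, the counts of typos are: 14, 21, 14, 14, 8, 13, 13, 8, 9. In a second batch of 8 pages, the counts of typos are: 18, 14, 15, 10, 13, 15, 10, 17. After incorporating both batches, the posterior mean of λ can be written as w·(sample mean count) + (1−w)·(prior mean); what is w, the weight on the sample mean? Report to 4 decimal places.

0.8333

With a Gamma(shape α, rate β) prior, the Poisson likelihood is conjugate: the posterior is Gamma(α + ΣXᵢ, β + n).
Total number of pages: n = 9 + 8 = 17.
Posterior mean = (α₀+S)/(β₀+n) = [n/(β₀+n)]·(S/n) + [β₀/(β₀+n)]·(α₀/β₀), so only n and β₀ enter the weight.
Weight on data w = n/(β₀+n) = 17/(3.4+17) = 17/20.4 = 0.8333.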